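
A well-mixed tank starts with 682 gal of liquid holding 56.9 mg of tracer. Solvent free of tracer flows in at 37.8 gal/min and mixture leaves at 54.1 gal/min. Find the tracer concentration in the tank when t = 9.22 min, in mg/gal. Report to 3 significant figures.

Total volume: dV/dt = Q_in − Q_out = -16.300 gal/min, so V(t) = 682 − 16.300 t and V(9.22) = 531.71 gal.
No tracer enters, so dm/dt = −Q_out · (m/V).
Separate: dm/m = −Q_out dt/V(t) ⇒ ln(m/m₀) = −(Q_out/(Q_in−Q_out)) ln(V/V₀).
m = m₀ (V₀/V)^(Q_out/(Q_in−Q_out)) = 56.9 × (682/531.71)^(-3.3190) = 24.906 mg.
C = m/V = 24.906/531.71 = 0.046841 mg/gal.

0.0468 mg/gal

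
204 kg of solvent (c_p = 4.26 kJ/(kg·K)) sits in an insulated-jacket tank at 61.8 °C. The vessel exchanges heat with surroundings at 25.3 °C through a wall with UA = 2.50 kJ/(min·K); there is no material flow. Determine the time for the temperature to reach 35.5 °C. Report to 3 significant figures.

M c_p dT/dt = −UA(T − T_amb).
τ = M c_p/UA = 347.62 min; T_ss = T_amb = 25.300 °C.
T(t) = T_ss + (T₀ − T_ss)e^(−t/τ); set T = 35.5:
t = −τ ln[(T − T_ss)/(T₀ − T_ss)] = −347.62 · ln(0.27945) = 443.18 min.

443 min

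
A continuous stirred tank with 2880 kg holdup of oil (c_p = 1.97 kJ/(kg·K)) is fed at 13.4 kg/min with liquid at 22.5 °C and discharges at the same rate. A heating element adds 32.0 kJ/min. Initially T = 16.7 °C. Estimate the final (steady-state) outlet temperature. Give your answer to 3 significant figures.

M c_p dT/dt = ṁ c_p (T_in − T) + Q̇.
At steady state dT/dt = 0 ⇒ T_ss = T_in + Q̇/(ṁ c_p) = 22.5 + 32.0/(13.4·1.97) = 23.712 °C.

23.7 °C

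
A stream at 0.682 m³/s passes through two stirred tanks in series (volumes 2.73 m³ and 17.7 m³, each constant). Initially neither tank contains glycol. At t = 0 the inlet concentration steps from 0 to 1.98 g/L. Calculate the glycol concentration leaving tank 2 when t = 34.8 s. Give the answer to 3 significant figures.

1.37 g/L

Time constants: τᵢ = Vᵢ/Q for each well-mixed tank.
τ₁ = 2.73/0.682 = 4.0029 s; τ₂ = 17.7/0.682 = 25.953 s.
Tank 1: C₁ = C_in(1 − e^(−t/τ₁)). Tank 2 (τ₁ ≠ τ₂): C₂ = C_in[1 − (τ₁ e^(−t/τ₁) − τ₂ e^(−t/τ₂))/(τ₁ − τ₂)].
At t = 34.8: e^(−t/τ₁) = 0.00016765, e^(−t/τ₂) = 0.26161.
C₂ = 1.98·[1 − (4.0029·0.00016765 − 25.953·0.26161)/(-21.950)] = 1.98·0.69071 = 1.3676 g/L.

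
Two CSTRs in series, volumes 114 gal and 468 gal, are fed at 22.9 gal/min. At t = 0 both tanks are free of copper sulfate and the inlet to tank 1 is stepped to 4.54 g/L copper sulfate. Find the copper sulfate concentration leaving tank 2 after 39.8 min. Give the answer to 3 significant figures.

Each tank obeys Vᵢ dCᵢ/dt = Q(Cᵢ₋₁ − Cᵢ), so τᵢ = Vᵢ/Q.
τ₁ = 114/22.9 = 4.9782 min; τ₂ = 468/22.9 = 20.437 min.
Tank 1: C₁ = C_in(1 − e^(−t/τ₁)). Tank 2 (τ₁ ≠ τ₂): C₂ = C_in[1 − (τ₁ e^(−t/τ₁) − τ₂ e^(−t/τ₂))/(τ₁ − τ₂)].
At t = 39.8: e^(−t/τ₁) = 0.00033717, e^(−t/τ₂) = 0.14263.
C₂ = 4.54·[1 − (4.9782·0.00033717 − 20.437·0.14263)/(-15.459)] = 4.54·0.81154 = 3.6844 g/L.

3.68 g/L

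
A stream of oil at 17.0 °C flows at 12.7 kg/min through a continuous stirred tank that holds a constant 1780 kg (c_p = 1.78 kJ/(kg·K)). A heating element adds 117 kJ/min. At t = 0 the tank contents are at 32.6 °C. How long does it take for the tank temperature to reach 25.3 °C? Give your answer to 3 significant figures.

169 min

M c_p dT/dt = ṁ c_p (T_in − T) + Q̇.
τ = M/ṁ = 140.16 min; T_ss = T_in + Q̇/(ṁ c_p) = 22.176 °C.
T(t) = T_ss + (T₀ − T_ss) e^(−t/τ). Set T = 25.3:
e^(−t/τ) = (25.3 − 22.176)/(32.6 − 22.176) = 0.29972
t = −140.16 · ln(0.29972) = 168.88 min.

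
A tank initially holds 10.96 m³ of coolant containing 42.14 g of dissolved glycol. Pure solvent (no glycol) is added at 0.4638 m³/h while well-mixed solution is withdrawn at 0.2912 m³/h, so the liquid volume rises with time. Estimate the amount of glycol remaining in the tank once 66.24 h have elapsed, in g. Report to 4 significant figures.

Total volume: dV/dt = Q_in − Q_out = 0.172600 m³/h, so V(t) = 10.96 + 0.172600 t and V(66.24) = 22.3930 m³.
Species balance (pure solvent in): dm/dt = −Q_out · m/V(t).
Separate: dm/m = −Q_out dt/V(t) ⇒ ln(m/m₀) = −(Q_out/(Q_in−Q_out)) ln(V/V₀).
m = m₀ (V₀/V)^(Q_out/(Q_in−Q_out)) = 42.14 × (10.96/22.3930)^(1.68714) = 12.6233 g.

12.62 g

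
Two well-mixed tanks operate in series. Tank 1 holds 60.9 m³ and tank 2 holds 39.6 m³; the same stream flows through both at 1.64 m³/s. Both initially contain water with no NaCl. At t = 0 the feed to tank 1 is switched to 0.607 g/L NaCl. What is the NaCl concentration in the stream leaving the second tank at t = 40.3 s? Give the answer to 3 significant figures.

0.233 g/L

Time constants: τᵢ = Vᵢ/Q for each well-mixed tank.
τ₁ = 60.9/1.64 = 37.134 s; τ₂ = 39.6/1.64 = 24.146 s.
Tank 1: C₁ = C_in(1 − e^(−t/τ₁)). Tank 2 (τ₁ ≠ τ₂): C₂ = C_in[1 − (τ₁ e^(−t/τ₁) − τ₂ e^(−t/τ₂))/(τ₁ − τ₂)].
At t = 40.3: e^(−t/τ₁) = 0.33782, e^(−t/τ₂) = 0.18844.
C₂ = 0.607·[1 − (37.134·0.33782 − 24.146·0.18844)/(12.988)] = 0.607·0.38447 = 0.23337 g/L.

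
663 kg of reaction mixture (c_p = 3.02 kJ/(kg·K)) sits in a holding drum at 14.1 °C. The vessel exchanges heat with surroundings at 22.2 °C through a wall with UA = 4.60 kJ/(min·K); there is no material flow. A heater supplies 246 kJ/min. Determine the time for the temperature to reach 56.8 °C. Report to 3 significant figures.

515 min

First-law balance (no shaft work): M c_p dT/dt = −UA(T − T_amb) + Q̇.
τ = M c_p/UA = 435.27 min; T_ss = T_amb + Q̇/UA = 22.2 + 246/4.60 = 75.678 °C.
T(t) = T_ss + (T₀ − T_ss)e^(−t/τ); set T = 56.8:
t = −τ ln[(T − T_ss)/(T₀ − T_ss)] = −435.27 · ln(0.30657) = 514.62 min.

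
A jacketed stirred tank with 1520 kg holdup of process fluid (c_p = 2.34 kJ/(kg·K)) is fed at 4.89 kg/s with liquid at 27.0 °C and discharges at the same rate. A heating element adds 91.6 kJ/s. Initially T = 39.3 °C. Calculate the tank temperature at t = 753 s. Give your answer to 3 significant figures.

M c_p dT/dt = ṁ c_p (T_in − T) + Q̇.
Rearrange: dT/dt = (T_ss − T)/τ with τ = M/ṁ = 310.84 s and T_ss = T_in + Q̇/(ṁ c_p) = 35.005 °C.
Solution: T(t) = T_ss + (T₀ − T_ss) e^(−t/τ).
T(753) = 35.005 + (4.2948)·e^(−753/310.84) = 35.005 + (4.2948)·0.088701 = 35.386 °C.

35.4 °C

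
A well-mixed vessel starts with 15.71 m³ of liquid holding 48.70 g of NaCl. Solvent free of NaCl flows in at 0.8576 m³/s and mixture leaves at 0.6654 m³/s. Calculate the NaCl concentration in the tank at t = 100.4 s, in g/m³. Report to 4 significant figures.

0.08683 g/m³

Total volume: dV/dt = Q_in − Q_out = 0.192200 m³/s, so V(t) = 15.71 + 0.192200 t and V(100.4) = 35.0069 m³.
No NaCl enters, so dm/dt = −Q_out · (m/V).
dm/m = −Q_out dt/(V₀ + 0.192200 t); integrating gives ln(m/m₀) = −(Q_out/(Q_in−Q_out)) ln(V/V₀).
m = m₀ (V₀/V)^(Q_out/(Q_in−Q_out)) = 48.70 × (15.71/35.0069)^(3.46202) = 3.03966 g.
C = m/V = 3.03966/35.0069 = 0.0868304 g/m³.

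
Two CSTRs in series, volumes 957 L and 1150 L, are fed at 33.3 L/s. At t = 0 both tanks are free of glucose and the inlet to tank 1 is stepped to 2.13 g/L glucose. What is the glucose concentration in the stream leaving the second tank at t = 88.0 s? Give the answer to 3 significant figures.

Each tank obeys Vᵢ dCᵢ/dt = Q(Cᵢ₋₁ − Cᵢ), so τᵢ = Vᵢ/Q.
τ₁ = 957/33.3 = 28.739 s; τ₂ = 1150/33.3 = 34.535 s.
Tank 1: C₁ = C_in(1 − e^(−t/τ₁)). Tank 2 (τ₁ ≠ τ₂): C₂ = C_in[1 − (τ₁ e^(−t/τ₁) − τ₂ e^(−t/τ₂))/(τ₁ − τ₂)].
At t = 88.0: e^(−t/τ₁) = 0.046791, e^(−t/τ₂) = 0.078224.
C₂ = 2.13·[1 − (28.739·0.046791 − 34.535·0.078224)/(-5.7958)] = 2.13·0.76591 = 1.6314 g/L.

1.63 g/L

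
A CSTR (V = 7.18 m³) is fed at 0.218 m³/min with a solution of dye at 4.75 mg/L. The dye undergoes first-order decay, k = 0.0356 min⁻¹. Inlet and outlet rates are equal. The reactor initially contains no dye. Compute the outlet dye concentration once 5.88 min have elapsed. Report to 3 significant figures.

Species balance: V dC/dt = Q C_in − Q C − k V C.
dC/dt = (Q/V) C_in − (Q/V + k) C; effective rate a = Q/V + k = 0.030362 + 0.0356 = 0.065962 min⁻¹.
C_ss = Q C_in/(Q + kV) = 2.1864 mg/L; C(t) = C_ss + (C₀ − C_ss) e^(−a t).
C(5.88) = 2.1864 + (-2.1864)·e^(−0.065962·5.88) = 2.1864 + (-2.1864)·0.67851 = 0.70291 mg/L.

0.703 mg/L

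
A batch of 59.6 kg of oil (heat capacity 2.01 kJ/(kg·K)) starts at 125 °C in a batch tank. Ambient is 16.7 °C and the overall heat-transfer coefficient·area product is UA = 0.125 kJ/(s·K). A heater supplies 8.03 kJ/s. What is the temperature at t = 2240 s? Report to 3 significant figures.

85.2 °C

M c_p dT/dt = −UA(T − T_amb) + Q̇.
dT/dt = (T_ss − T)/τ with T_ss = T_amb + Q̇/UA = 16.7 + 8.03/0.125 = 80.940 °C, τ = M c_p/UA = 59.6·2.01/0.125 = 958.37 s.
Integrating: T(t) = T_ss + (T₀ − T_ss) e^(−t/τ).
T(2240) = 80.940 + (44.060)·0.096587 = 85.196 °C.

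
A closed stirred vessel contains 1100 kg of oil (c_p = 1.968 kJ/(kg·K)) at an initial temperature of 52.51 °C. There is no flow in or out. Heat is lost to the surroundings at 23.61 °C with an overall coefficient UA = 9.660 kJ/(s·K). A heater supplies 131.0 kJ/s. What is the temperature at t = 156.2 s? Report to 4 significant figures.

Lumped-capacitance energy balance: M c_p dT/dt = UA(T_amb − T) + Q̇.
dT/dt = (T_ss − T)/τ with T_ss = T_amb + Q̇/UA = 23.61 + 131.0/9.660 = 37.1711 °C, τ = M c_p/UA = 1100·1.968/9.660 = 224.099 s.
This is linear first-order; T(t) = T_ss + (T₀ − T_ss) e^(−t/τ).
T(156.2) = 37.1711 + (15.3389)·0.498071 = 44.8110 °C.

44.81 °C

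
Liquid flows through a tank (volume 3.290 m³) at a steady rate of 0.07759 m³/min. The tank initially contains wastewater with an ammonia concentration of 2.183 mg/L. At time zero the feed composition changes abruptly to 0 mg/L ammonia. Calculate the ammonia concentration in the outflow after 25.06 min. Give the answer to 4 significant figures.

1.209 mg/L

Unsteady species balance (constant V, well mixed): V dC/dt = Q(C_in − C).
So dC/dt = (C_in − C)/τ with τ = V/Q = 3.290/0.07759 = 42.4024 min.
Integrating: C(t) = C_in + (C₀ − C_in) e^(−t/τ).
C(25.06) = 0 + (2.183 − 0)·e^(−25.06/42.4024) = 0 + (2.18300)·0.553771 = 1.20888 mg/L.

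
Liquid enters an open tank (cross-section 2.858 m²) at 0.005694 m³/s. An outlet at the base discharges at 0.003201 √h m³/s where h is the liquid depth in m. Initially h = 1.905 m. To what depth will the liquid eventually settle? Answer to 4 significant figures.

3.164 m

Level balance: A dh/dt = 0.005694 − 0.003201 √h. Setting dh/dt = 0:
Q_in = 0.003201 √h_ss ⇒ √h_ss = 0.005694/0.003201 = 1.77882.
h_ss = 1.77882² = 3.16420 m. (Since h₀ = 1.905 m < h_ss, the level will rise toward this value.)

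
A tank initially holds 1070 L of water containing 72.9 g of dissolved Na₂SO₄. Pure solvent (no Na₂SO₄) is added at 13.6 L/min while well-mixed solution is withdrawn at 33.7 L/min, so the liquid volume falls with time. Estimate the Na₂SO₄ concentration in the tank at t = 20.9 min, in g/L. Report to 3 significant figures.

0.0486 g/L

Let m(t) be the amount of Na₂SO₄. Volume: V(t) = V₀ + (Q_in − Q_out) t = 1070 − 20.100 t; V(20.9) = 649.91 L.
Species balance (pure solvent in): dm/dt = −Q_out · m/V(t).
dm/m = −Q_out dt/(V₀ − 20.100 t); integrating gives ln(m/m₀) = −(Q_out/(Q_in−Q_out)) ln(V/V₀).
m = m₀ (V₀/V)^(Q_out/(Q_in−Q_out)) = 72.9 × (1070/649.91)^(-1.6766) = 31.600 g.
C = m/V = 31.600/649.91 = 0.048622 g/L.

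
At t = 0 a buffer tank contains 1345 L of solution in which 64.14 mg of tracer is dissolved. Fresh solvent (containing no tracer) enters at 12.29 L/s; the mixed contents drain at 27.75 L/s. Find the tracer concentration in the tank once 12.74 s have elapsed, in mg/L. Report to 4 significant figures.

Total volume: dV/dt = Q_in − Q_out = -15.4600 L/s, so V(t) = 1345 − 15.4600 t and V(12.74) = 1148.04 L.
Solute balance: dm/dt = 0 − Q_out C = −Q_out m/V(t).
dm/m = −Q_out dt/(V₀ − 15.4600 t); integrating gives ln(m/m₀) = −(Q_out/(Q_in−Q_out)) ln(V/V₀).
m = m₀ (V₀/V)^(Q_out/(Q_in−Q_out)) = 64.14 × (1345/1148.04)^(-1.79495) = 48.2723 mg.
C = m/V = 48.2723/1148.04 = 0.0420476 mg/L.

0.04205 mg/L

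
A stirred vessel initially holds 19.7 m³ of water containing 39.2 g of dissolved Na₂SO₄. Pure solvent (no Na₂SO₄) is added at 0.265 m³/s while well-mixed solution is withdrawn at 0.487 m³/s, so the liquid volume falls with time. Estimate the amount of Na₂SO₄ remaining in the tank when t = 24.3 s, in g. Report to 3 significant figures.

Let m(t) be the amount of Na₂SO₄. Volume: V(t) = V₀ + (Q_in − Q_out) t = 19.7 − 0.22200 t; V(24.3) = 14.305 m³.
Species balance (pure solvent in): dm/dt = −Q_out · m/V(t).
Separate: dm/m = −Q_out dt/V(t) ⇒ ln(m/m₀) = −(Q_out/(Q_in−Q_out)) ln(V/V₀).
m = m₀ (V₀/V)^(Q_out/(Q_in−Q_out)) = 39.2 × (19.7/14.305)^(-2.1937) = 19.428 g.

19.4 g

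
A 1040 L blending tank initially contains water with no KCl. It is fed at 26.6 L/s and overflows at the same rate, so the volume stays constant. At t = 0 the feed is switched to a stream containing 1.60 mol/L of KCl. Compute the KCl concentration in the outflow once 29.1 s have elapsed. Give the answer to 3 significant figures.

Mass balance on the solute (V constant): V dC/dt = Q(C_in − C).
So dC/dt = (C_in − C)/τ with τ = V/Q = 1040/26.6 = 39.098 s.
Solution: C(t) = C_in + (C₀ − C_in) e^(−t/τ).
C(29.1) = 1.60 + (0 − 1.60)·e^(−29.1/39.098) = 1.60 + (-1.6000)·0.47507 = 0.83988 mol/L.

0.840 mol/L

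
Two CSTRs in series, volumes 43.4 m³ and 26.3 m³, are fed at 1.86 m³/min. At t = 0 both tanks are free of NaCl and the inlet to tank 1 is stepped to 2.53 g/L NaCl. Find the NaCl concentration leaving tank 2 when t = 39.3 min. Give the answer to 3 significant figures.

1.58 g/L

Species balance on tank i: dCᵢ/dt = (Cᵢ₋₁ − Cᵢ)/τᵢ with τᵢ = Vᵢ/Q.
τ₁ = 43.4/1.86 = 23.333 min; τ₂ = 26.3/1.86 = 14.140 min.
Solving the cascade with C₁(0)=C₂(0)=0 gives C₂(t) = C_in[1 − (τ₁ e^(−t/τ₁) − τ₂ e^(−t/τ₂))/(τ₁ − τ₂)].
At t = 39.3: e^(−t/τ₁) = 0.18558, e^(−t/τ₂) = 0.062076.
C₂ = 2.53·[1 − (23.333·0.18558 − 14.140·0.062076)/(9.1935)] = 2.53·0.62448 = 1.5799 g/L.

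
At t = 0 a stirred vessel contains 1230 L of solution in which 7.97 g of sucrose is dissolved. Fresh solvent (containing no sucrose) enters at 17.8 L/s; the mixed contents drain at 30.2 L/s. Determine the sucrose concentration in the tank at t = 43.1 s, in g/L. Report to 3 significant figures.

Total volume: dV/dt = Q_in − Q_out = -12.400 L/s, so V(t) = 1230 − 12.400 t and V(43.1) = 695.56 L.
No sucrose enters, so dm/dt = −Q_out · (m/V).
dm/m = −Q_out dt/(V₀ − 12.400 t); integrating gives ln(m/m₀) = −(Q_out/(Q_in−Q_out)) ln(V/V₀).
m = m₀ (V₀/V)^(Q_out/(Q_in−Q_out)) = 7.97 × (1230/695.56)^(-2.4355) = 1.9884 g.
C = m/V = 1.9884/695.56 = 0.0028587 g/L.

0.00286 g/L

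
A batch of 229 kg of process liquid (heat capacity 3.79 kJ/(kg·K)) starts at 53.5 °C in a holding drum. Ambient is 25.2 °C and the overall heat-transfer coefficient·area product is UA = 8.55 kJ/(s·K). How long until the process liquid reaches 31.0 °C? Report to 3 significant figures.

Lumped-capacitance energy balance: M c_p dT/dt = UA(T_amb − T).
τ = M c_p/UA = 101.51 s; T_ss = T_amb = 25.200 °C.
T(t) = T_ss + (T₀ − T_ss)e^(−t/τ); set T = 31.0:
t = −τ ln[(T − T_ss)/(T₀ − T_ss)] = −101.51 · ln(0.20495) = 160.89 s.

161 s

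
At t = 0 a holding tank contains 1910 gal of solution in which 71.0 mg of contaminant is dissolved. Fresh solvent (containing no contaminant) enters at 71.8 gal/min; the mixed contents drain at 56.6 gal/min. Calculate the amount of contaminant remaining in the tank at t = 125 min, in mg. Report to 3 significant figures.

Let m(t) be the amount of contaminant. Volume: V(t) = V₀ + (Q_in − Q_out) t = 1910 + 15.200 t; V(125) = 3810.0 gal.
Solute balance: dm/dt = 0 − Q_out C = −Q_out m/V(t).
dm/m = −Q_out dt/(V₀ + 15.200 t); integrating gives ln(m/m₀) = −(Q_out/(Q_in−Q_out)) ln(V/V₀).
m = m₀ (V₀/V)^(Q_out/(Q_in−Q_out)) = 71.0 × (1910/3810.0)^(3.7237) = 5.4270 mg.

5.43 mg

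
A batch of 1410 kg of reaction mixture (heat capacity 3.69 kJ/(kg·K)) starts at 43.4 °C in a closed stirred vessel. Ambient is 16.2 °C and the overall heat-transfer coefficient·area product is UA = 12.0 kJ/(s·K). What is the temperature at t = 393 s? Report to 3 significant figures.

Lumped-capacitance energy balance: M c_p dT/dt = UA(T_amb − T).
dT/dt = (T_ss − T)/τ with T_ss = T_amb = 16.200 °C, τ = M c_p/UA = 1410·3.69/12.0 = 433.57 s.
This is linear first-order; T(t) = T_ss + (T₀ − T_ss) e^(−t/τ).
T(393) = 16.200 + (27.200)·0.40397 = 27.188 °C.

27.2 °C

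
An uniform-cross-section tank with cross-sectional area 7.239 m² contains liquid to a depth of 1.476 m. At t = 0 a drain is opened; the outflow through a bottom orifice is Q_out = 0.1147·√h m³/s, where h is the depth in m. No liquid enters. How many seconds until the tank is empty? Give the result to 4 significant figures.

With no inflow, A dh/dt = −0.1147 √h.
∫ h^(−1/2) dh = −(0.1147/A) ∫ dt, giving 2√h = 2√h₀ − (0.1147/A) t.
Tank is empty when √h = 0: t_empty = 2A√h₀/0.1147.
t_empty = 2·7.239·√1.476/0.1147 = 14.4780·1.21491/0.1147 = 153.352 s.

153.4 s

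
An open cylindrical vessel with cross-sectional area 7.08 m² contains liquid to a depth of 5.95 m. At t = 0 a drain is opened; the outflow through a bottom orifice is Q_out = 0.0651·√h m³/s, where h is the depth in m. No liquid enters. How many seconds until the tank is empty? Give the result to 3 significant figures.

A dh/dt = −Q_out = −0.0651 √h.
Separate and integrate: 2(√h − √h₀) = −(0.0651/A) t.
Set h = 0: 2√h₀ = (0.0651/A) t_empty ⇒ t_empty = 2A√h₀/0.0651.
t_empty = 2·7.08·√5.95/0.0651 = 14.160·2.4393/0.0651 = 530.57 s.

531 s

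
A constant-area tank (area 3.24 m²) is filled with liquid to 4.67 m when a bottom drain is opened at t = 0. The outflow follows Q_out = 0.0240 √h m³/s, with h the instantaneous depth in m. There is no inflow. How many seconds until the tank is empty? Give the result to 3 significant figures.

Accumulation of liquid (constant cross-section A): A dh/dt = −0.0240 √h.
∫ h^(−1/2) dh = −(0.0240/A) ∫ dt, giving 2√h = 2√h₀ − (0.0240/A) t.
Set h = 0: 2√h₀ = (0.0240/A) t_empty ⇒ t_empty = 2A√h₀/0.0240.
t_empty = 2·3.24·√4.67/0.0240 = 6.4800·2.1610/0.0240 = 583.47 s.

583 s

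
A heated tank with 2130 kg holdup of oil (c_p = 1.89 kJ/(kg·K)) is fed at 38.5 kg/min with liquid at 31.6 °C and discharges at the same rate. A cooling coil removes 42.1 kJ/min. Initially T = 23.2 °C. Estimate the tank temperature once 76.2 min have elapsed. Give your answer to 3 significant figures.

Energy balance: M c_p dT/dt = ṁ c_p (T_in − T) − 42.1.
τ = M/ṁ = 55.325 min; T_ss = T_in − Q̇/(ṁ c_p) = 31.6 − 42.1/(38.5·1.89) = 31.021 °C.
Integrating: T(t) = T_ss + (T₀ − T_ss) e^(−t/τ).
T(76.2) = 31.021 + (-7.8214)·e^(−76.2/55.325) = 31.021 + (-7.8214)·0.25225 = 29.048 °C.

29.0 °C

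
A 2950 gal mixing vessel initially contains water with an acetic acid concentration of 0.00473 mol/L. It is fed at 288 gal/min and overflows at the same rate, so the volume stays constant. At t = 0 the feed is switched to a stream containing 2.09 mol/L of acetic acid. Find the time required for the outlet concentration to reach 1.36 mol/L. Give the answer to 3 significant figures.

10.8 min

Unsteady species balance (constant V, well mixed): V dC/dt = Q(C_in − C), so τ = V/Q = 10.243 min.
C(t) = C_in + (C₀ − C_in) e^(−t/τ). Set C = 1.36 and solve for t:
e^(−t/τ) = (C − C_in)/(C₀ − C_in) = (1.36 − 2.09)/(0.00473 − 2.09) = 0.35007
t = −τ ln(…) = 10.243 × 1.0496 = 10.751 min.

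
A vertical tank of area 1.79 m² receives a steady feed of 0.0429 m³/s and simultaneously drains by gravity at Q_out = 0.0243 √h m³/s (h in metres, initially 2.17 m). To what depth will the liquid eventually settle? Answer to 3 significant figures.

3.12 m

A dh/dt = Q_in − 0.0243 √h. Steady state requires inflow = outflow:
Q_in = 0.0243 √h_ss ⇒ √h_ss = 0.0429/0.0243 = 1.7654.
h_ss = 1.7654² = 3.1168 m. (Since h₀ = 2.17 m < h_ss, the level will rise toward this value.)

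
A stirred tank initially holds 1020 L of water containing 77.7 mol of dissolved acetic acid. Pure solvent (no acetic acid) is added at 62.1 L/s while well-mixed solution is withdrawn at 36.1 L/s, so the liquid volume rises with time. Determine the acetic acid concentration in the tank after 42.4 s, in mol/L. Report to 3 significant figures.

0.0132 mol/L

Total volume: dV/dt = Q_in − Q_out = 26.000 L/s, so V(t) = 1020 + 26.000 t and V(42.4) = 2122.4 L.
No acetic acid enters, so dm/dt = −Q_out · (m/V).
dm/m = −Q_out dt/(V₀ + 26.000 t); integrating gives ln(m/m₀) = −(Q_out/(Q_in−Q_out)) ln(V/V₀).
m = m₀ (V₀/V)^(Q_out/(Q_in−Q_out)) = 77.7 × (1020/2122.4)^(1.3885) = 28.092 mol.
C = m/V = 28.092/2122.4 = 0.013236 mol/L.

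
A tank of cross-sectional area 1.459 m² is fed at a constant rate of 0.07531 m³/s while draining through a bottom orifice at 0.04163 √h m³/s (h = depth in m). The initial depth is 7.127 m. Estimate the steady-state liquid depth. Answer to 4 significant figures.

Level balance: A dh/dt = 0.07531 − 0.04163 √h. Setting dh/dt = 0:
Q_in = 0.04163 √h_ss ⇒ √h_ss = 0.07531/0.04163 = 1.80903.
h_ss = 1.80903² = 3.27260 m. (Since h₀ = 7.127 m > h_ss, the level will fall toward this value.)

3.273 m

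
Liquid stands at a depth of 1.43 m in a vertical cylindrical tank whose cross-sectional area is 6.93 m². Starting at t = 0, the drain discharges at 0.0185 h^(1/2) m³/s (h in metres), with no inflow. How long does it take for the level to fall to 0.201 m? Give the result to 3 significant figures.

560 s

With no inflow, A dh/dt = −0.0185 √h.
∫ h^(−1/2) dh = −(0.0185/A) ∫ dt, giving 2√h = 2√h₀ − (0.0185/A) t.
t = 2A(√h₀ − √h)/0.0185 = 2·6.93·(√1.43 − √0.201)/0.0185
  = 13.860 × (1.1958 − 0.44833) / 0.0185 = 560.02 s.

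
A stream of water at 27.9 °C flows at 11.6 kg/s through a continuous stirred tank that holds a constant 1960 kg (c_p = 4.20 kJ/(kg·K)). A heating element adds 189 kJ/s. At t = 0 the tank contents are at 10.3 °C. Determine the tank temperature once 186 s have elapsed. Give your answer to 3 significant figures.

First-law balance (no shaft work): M c_p dT/dt = ṁ c_p (T_in − T) + 189.
Rearrange: dT/dt = (T_ss − T)/τ with τ = M/ṁ = 168.97 s and T_ss = T_in + Q̇/(ṁ c_p) = 31.779 °C.
Solution: T(t) = T_ss + (T₀ − T_ss) e^(−t/τ).
T(186) = 31.779 + (-21.479)·e^(−186/168.97) = 31.779 + (-21.479)·0.33260 = 24.635 °C.

24.6 °C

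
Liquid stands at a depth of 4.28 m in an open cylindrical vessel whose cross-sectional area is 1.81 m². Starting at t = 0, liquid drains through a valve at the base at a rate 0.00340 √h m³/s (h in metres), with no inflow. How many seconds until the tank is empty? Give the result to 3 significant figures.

2200 s

With no inflow, A dh/dt = −0.00340 √h.
∫ h^(−1/2) dh = −(0.00340/A) ∫ dt, giving 2√h = 2√h₀ − (0.00340/A) t.
Tank is empty when √h = 0: t_empty = 2A√h₀/0.00340.
t_empty = 2·1.81·√4.28/0.00340 = 3.6200·2.0688/0.00340 = 2202.7 s.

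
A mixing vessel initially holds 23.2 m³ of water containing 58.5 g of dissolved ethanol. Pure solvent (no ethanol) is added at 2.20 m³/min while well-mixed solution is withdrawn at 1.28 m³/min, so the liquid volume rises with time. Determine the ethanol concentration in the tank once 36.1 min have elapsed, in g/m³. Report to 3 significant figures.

Let m(t) be the amount of ethanol. Volume: V(t) = V₀ + (Q_in − Q_out) t = 23.2 + 0.92000 t; V(36.1) = 56.412 m³.
Solute balance: dm/dt = 0 − Q_out C = −Q_out m/V(t).
dm/m = −Q_out dt/(V₀ + 0.92000 t); integrating gives ln(m/m₀) = −(Q_out/(Q_in−Q_out)) ln(V/V₀).
m = m₀ (V₀/V)^(Q_out/(Q_in−Q_out)) = 58.5 × (23.2/56.412)^(1.3913) = 16.993 g.
C = m/V = 16.993/56.412 = 0.30123 g/m³.

0.301 g/m³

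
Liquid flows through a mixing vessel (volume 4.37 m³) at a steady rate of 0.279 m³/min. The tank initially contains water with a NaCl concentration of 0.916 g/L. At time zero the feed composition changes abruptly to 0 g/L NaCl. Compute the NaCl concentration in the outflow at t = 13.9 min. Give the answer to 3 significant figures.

0.377 g/L

Species balance on the tank: V dC/dt = Q(C_in − C).
Rewrite as dC/dt + C/τ = C_in/τ, τ = V/Q = 15.663 min.
C approaches C_in exponentially: C(t) = C_in + (C₀ − C_in) e^(−t/τ).
C(13.9) = 0 + (0.916 − 0)·e^(−13.9/15.663) = 0 + (0.91600)·0.41171 = 0.37713 g/L.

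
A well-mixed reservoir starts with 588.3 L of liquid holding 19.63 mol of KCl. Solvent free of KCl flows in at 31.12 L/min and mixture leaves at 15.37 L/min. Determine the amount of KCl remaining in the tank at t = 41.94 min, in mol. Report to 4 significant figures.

Total volume: dV/dt = Q_in − Q_out = 15.7500 L/min, so V(t) = 588.3 + 15.7500 t and V(41.94) = 1248.86 L.
Solute balance: dm/dt = 0 − Q_out C = −Q_out m/V(t).
Separate: dm/m = −Q_out dt/V(t) ⇒ ln(m/m₀) = −(Q_out/(Q_in−Q_out)) ln(V/V₀).
m = m₀ (V₀/V)^(Q_out/(Q_in−Q_out)) = 19.63 × (588.3/1248.86)^(0.975873) = 9.41661 mol.

9.417 mol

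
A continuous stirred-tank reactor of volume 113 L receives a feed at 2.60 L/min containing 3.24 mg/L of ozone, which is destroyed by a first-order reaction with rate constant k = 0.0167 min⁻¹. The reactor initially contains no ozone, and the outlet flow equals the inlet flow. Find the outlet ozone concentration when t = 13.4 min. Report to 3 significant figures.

0.775 mg/L

Species balance: V dC/dt = Q C_in − Q C − k V C.
dC/dt = (Q/V) C_in − (Q/V + k) C; effective rate a = Q/V + k = 0.023009 + 0.0167 = 0.039709 min⁻¹.
C_ss = Q C_in/(Q + kV) = 1.8774 mg/L; C(t) = C_ss + (C₀ − C_ss) e^(−a t).
C(13.4) = 1.8774 + (-1.8774)·e^(−0.039709·13.4) = 1.8774 + (-1.8774)·0.58737 = 0.77466 mg/L.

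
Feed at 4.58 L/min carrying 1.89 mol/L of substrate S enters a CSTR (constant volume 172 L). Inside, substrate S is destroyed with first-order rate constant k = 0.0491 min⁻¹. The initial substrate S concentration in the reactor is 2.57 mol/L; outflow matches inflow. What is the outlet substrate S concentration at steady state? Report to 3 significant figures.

0.665 mol/L

Species balance: V dC/dt = Q C_in − Q C − k V C.
Steady state (dC/dt = 0): C_ss = Q C_in/(Q + kV) = C_in/(1 + kV/Q).
C_ss = 4.58·1.89/(4.58 + 0.0491·172) = 8.6562/13.025 = 0.66457 mol/L.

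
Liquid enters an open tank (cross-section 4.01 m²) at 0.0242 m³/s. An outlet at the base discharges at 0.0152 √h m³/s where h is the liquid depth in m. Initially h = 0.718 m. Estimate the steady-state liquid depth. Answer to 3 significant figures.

A dh/dt = Q_in − 0.0152 √h. Steady state requires inflow = outflow:
Q_in = 0.0152 √h_ss ⇒ √h_ss = 0.0242/0.0152 = 1.5921.
h_ss = 1.5921² = 2.5348 m. (Since h₀ = 0.718 m < h_ss, the level will rise toward this value.)

2.53 m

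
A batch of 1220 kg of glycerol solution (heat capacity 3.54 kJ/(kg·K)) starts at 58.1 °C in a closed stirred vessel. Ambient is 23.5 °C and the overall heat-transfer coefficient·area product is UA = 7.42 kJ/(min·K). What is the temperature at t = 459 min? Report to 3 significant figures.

M c_p dT/dt = −UA(T − T_amb).
dT/dt = (T_ss − T)/τ with T_ss = T_amb = 23.500 °C, τ = M c_p/UA = 1220·3.54/7.42 = 582.05 min.
Solution: T(t) = T_ss + (T₀ − T_ss) e^(−t/τ).
T(459) = 23.500 + (34.600)·0.45448 = 39.225 °C.

39.2 °C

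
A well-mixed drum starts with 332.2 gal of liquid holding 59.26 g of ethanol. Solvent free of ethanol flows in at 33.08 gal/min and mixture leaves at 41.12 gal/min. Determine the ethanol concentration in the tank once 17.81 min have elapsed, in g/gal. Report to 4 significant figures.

0.01752 g/gal

Let m(t) be the amount of ethanol. Volume: V(t) = V₀ + (Q_in − Q_out) t = 332.2 − 8.04000 t; V(17.81) = 189.008 gal.
No ethanol enters, so dm/dt = −Q_out · (m/V).
dm/m = −Q_out dt/(V₀ − 8.04000 t); integrating gives ln(m/m₀) = −(Q_out/(Q_in−Q_out)) ln(V/V₀).
m = m₀ (V₀/V)^(Q_out/(Q_in−Q_out)) = 59.26 × (332.2/189.008)^(-5.11443) = 3.31233 g.
C = m/V = 3.31233/189.008 = 0.0175249 g/gal.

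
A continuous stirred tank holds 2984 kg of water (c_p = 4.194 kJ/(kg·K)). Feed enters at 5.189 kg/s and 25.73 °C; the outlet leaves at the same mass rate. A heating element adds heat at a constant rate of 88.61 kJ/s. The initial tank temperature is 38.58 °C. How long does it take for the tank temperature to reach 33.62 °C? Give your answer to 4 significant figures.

M c_p dT/dt = ṁ c_p (T_in − T) + Q̇.
τ = M/ṁ = 575.063 s; T_ss = T_in + Q̇/(ṁ c_p) = 29.8017 °C.
T(t) = T_ss + (T₀ − T_ss) e^(−t/τ). Set T = 33.62:
e^(−t/τ) = (33.62 − 29.8017)/(38.58 − 29.8017) = 0.434973
t = −575.063 · ln(0.434973) = 478.723 s.

478.7 s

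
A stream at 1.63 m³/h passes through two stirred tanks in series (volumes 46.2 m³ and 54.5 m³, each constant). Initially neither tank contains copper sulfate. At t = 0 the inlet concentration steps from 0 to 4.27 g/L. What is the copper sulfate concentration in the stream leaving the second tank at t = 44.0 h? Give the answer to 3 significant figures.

1.78 g/L

Species balance on tank i: dCᵢ/dt = (Cᵢ₋₁ − Cᵢ)/τᵢ with τᵢ = Vᵢ/Q.
τ₁ = 46.2/1.63 = 28.344 h; τ₂ = 54.5/1.63 = 33.436 h.
Solving the cascade with C₁(0)=C₂(0)=0 gives C₂(t) = C_in[1 − (τ₁ e^(−t/τ₁) − τ₂ e^(−t/τ₂))/(τ₁ − τ₂)].
At t = 44.0: e^(−t/τ₁) = 0.21174, e^(−t/τ₂) = 0.26822.
C₂ = 4.27·[1 − (28.344·0.21174 − 33.436·0.26822)/(-5.0920)] = 4.27·0.41744 = 1.7825 g/L.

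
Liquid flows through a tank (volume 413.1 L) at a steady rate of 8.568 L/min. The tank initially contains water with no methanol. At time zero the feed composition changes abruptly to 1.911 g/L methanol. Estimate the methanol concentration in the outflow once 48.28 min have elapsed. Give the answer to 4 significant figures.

1.209 g/L

Transient balance on the dissolved component: V dC/dt = Q(C_in − C).
Rewrite as dC/dt + C/τ = C_in/τ, τ = V/Q = 48.2143 min.
Solution: C(t) = C_in + (C₀ − C_in) e^(−t/τ).
C(48.28) = 1.911 + (0 − 1.911)·e^(−48.28/48.2143) = 1.911 + (-1.91100)·0.367378 = 1.20894 g/L.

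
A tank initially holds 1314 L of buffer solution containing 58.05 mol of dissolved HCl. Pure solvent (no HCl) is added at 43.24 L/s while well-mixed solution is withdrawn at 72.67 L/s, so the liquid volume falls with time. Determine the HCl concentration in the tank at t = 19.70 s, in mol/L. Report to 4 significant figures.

0.01879 mol/L

Total volume: dV/dt = Q_in − Q_out = -29.4300 L/s, so V(t) = 1314 − 29.4300 t and V(19.70) = 734.229 L.
Solute balance: dm/dt = 0 − Q_out C = −Q_out m/V(t).
Separate: dm/m = −Q_out dt/V(t) ⇒ ln(m/m₀) = −(Q_out/(Q_in−Q_out)) ln(V/V₀).
m = m₀ (V₀/V)^(Q_out/(Q_in−Q_out)) = 58.05 × (1314/734.229)^(-2.46925) = 13.7932 mol.
C = m/V = 13.7932/734.229 = 0.0187860 mol/L.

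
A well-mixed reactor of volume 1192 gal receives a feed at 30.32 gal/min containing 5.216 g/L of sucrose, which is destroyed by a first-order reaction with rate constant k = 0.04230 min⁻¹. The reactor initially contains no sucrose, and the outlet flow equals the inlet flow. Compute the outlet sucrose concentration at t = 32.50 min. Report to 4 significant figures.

Accumulation = in − out − consumed: V dC/dt = Q C_in − Q C − k V C.
dC/dt = (Q/V) C_in − (Q/V + k) C; effective rate a = Q/V + k = 0.0254362 + 0.04230 = 0.0677362 min⁻¹.
C_ss = Q C_in/(Q + kV) = 1.95871 g/L; C(t) = C_ss + (C₀ − C_ss) e^(−a t).
C(32.50) = 1.95871 + (-1.95871)·e^(−0.0677362·32.50) = 1.95871 + (-1.95871)·0.110645 = 1.74199 g/L.

1.742 g/L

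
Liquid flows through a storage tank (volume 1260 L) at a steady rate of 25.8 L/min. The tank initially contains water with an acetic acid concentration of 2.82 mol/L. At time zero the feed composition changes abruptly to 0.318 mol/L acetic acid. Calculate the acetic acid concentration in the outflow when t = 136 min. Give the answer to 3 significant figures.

Species balance on the tank: V dC/dt = Q(C_in − C).
Rewrite as dC/dt + C/τ = C_in/τ, τ = V/Q = 48.837 min.
C approaches C_in exponentially: C(t) = C_in + (C₀ − C_in) e^(−t/τ).
C(136) = 0.318 + (2.82 − 0.318)·e^(−136/48.837) = 0.318 + (2.5020)·0.061744 = 0.47248 mol/L.

0.472 mol/L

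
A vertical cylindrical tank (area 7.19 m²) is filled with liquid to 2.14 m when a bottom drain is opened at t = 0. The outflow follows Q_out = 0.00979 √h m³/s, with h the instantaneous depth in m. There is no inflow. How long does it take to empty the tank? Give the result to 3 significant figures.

Mass balance (ρ constant): A dh/dt = −0.00979 √h.
∫ h^(−1/2) dh = −(0.00979/A) ∫ dt, giving 2√h = 2√h₀ − (0.00979/A) t.
Tank is empty when √h = 0: t_empty = 2A√h₀/0.00979.
t_empty = 2·7.19·√2.14/0.00979 = 14.380·1.4629/0.00979 = 2148.7 s.

2150 s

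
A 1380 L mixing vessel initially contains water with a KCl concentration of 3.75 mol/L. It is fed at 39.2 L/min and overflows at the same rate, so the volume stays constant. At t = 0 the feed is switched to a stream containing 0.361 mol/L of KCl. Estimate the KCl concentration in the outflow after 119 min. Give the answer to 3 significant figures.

0.476 mol/L

Unsteady species balance (constant V, well mixed): V dC/dt = Q(C_in − C).
Rewrite as dC/dt + C/τ = C_in/τ, τ = V/Q = 35.204 min.
Integrating: C(t) = C_in + (C₀ − C_in) e^(−t/τ).
C(119) = 0.361 + (3.75 − 0.361)·e^(−119/35.204) = 0.361 + (3.3890)·0.034038 = 0.47635 mol/L.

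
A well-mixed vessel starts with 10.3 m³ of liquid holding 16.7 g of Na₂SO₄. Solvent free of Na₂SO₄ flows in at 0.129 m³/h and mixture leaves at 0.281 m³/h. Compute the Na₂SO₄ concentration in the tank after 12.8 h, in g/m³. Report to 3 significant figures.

Total volume: dV/dt = Q_in − Q_out = -0.15200 m³/h, so V(t) = 10.3 − 0.15200 t and V(12.8) = 8.3544 m³.
No Na₂SO₄ enters, so dm/dt = −Q_out · (m/V).
Separate: dm/m = −Q_out dt/V(t) ⇒ ln(m/m₀) = −(Q_out/(Q_in−Q_out)) ln(V/V₀).
m = m₀ (V₀/V)^(Q_out/(Q_in−Q_out)) = 16.7 × (10.3/8.3544)^(-1.8487) = 11.340 g.
C = m/V = 11.340/8.3544 = 1.3574 g/m³.

1.36 g/m³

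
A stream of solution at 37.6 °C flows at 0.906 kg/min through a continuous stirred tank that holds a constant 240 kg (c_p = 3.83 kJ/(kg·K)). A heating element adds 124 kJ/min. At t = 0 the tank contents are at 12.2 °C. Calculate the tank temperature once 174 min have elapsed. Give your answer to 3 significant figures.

41.6 °C

First-law balance (no shaft work): M c_p dT/dt = ṁ c_p (T_in − T) + 124.
Rearrange: dT/dt = (T_ss − T)/τ with τ = M/ṁ = 264.90 min and T_ss = T_in + Q̇/(ṁ c_p) = 73.335 °C.
Solution: T(t) = T_ss + (T₀ − T_ss) e^(−t/τ).
T(174) = 73.335 + (-61.135)·e^(−174/264.90) = 73.335 + (-61.135)·0.51848 = 41.638 °C.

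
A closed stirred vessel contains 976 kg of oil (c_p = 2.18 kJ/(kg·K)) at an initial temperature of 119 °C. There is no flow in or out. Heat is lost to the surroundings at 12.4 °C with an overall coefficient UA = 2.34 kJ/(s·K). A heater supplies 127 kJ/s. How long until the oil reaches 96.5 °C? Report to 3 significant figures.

511 s

M c_p dT/dt = −UA(T − T_amb) + Q̇.
τ = M c_p/UA = 909.26 s; T_ss = T_amb + Q̇/UA = 12.4 + 127/2.34 = 66.674 °C.
T(t) = T_ss + (T₀ − T_ss)e^(−t/τ); set T = 96.5:
t = −τ ln[(T − T_ss)/(T₀ − T_ss)] = −909.26 · ln(0.57001) = 511.10 s.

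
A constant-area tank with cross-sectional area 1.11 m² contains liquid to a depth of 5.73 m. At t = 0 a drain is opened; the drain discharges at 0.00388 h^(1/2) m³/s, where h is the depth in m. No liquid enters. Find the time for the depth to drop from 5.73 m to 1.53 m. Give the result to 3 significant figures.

With no inflow, A dh/dt = −0.00388 √h.
∫ h^(−1/2) dh = −(0.00388/A) ∫ dt, giving 2√h = 2√h₀ − (0.00388/A) t.
t = 2A(√h₀ − √h)/0.00388 = 2·1.11·(√5.73 − √1.53)/0.00388
  = 2.2200 × (2.3937 − 1.2369) / 0.00388 = 661.89 s.

662 s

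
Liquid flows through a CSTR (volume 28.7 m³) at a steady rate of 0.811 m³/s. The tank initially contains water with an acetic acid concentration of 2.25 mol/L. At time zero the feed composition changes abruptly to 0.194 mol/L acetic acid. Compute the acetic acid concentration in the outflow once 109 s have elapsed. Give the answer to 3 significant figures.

0.288 mol/L

Transient balance on the dissolved component: V dC/dt = Q(C_in − C).
Rewrite as dC/dt + C/τ = C_in/τ, τ = V/Q = 35.388 s.
C approaches C_in exponentially: C(t) = C_in + (C₀ − C_in) e^(−t/τ).
C(109) = 0.194 + (2.25 − 0.194)·e^(−109/35.388) = 0.194 + (2.0560)·0.045954 = 0.28848 mol/L.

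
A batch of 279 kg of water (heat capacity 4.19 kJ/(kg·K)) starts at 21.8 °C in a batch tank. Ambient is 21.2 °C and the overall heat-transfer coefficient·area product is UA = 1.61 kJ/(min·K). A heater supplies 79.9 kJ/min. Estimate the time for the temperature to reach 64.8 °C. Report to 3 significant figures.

1520 min

First-law balance (no shaft work): M c_p dT/dt = −UA(T − T_amb) + Q̇.
τ = M c_p/UA = 726.09 min; T_ss = T_amb + Q̇/UA = 21.2 + 79.9/1.61 = 70.827 °C.
T(t) = T_ss + (T₀ − T_ss)e^(−t/τ); set T = 64.8:
t = −τ ln[(T − T_ss)/(T₀ − T_ss)] = −726.09 · ln(0.12294) = 1521.9 min.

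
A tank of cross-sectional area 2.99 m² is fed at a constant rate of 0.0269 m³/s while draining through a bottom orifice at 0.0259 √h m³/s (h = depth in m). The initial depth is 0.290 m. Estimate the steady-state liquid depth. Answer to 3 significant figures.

A dh/dt = Q_in − 0.0259 √h. Steady state requires inflow = outflow:
Q_in = 0.0259 √h_ss ⇒ √h_ss = 0.0269/0.0259 = 1.0386.
h_ss = 1.0386² = 1.0787 m. (Since h₀ = 0.290 m < h_ss, the level will rise toward this value.)

1.08 m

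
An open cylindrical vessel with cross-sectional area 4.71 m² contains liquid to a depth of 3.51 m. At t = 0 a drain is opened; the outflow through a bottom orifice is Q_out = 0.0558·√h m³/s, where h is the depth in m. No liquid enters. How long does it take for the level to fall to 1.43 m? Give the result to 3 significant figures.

114 s

With no inflow, A dh/dt = −0.0558 √h.
Separate and integrate: 2(√h − √h₀) = −(0.0558/A) t.
t = 2A(√h₀ − √h)/0.0558 = 2·4.71·(√3.51 − √1.43)/0.0558
  = 9.4200 × (1.8735 − 1.1958) / 0.0558 = 114.40 s.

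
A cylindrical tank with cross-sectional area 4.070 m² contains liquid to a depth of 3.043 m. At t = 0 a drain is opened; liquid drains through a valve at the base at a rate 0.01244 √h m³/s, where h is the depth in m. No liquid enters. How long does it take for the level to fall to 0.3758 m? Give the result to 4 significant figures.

740.3 s

Mass balance (ρ constant): A dh/dt = −0.01244 √h.
∫ h^(−1/2) dh = −(0.01244/A) ∫ dt, giving 2√h = 2√h₀ − (0.01244/A) t.
t = 2A(√h₀ − √h)/0.01244 = 2·4.070·(√3.043 − √0.3758)/0.01244
  = 8.14000 × (1.74442 − 0.613025) / 0.01244 = 740.318 s.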